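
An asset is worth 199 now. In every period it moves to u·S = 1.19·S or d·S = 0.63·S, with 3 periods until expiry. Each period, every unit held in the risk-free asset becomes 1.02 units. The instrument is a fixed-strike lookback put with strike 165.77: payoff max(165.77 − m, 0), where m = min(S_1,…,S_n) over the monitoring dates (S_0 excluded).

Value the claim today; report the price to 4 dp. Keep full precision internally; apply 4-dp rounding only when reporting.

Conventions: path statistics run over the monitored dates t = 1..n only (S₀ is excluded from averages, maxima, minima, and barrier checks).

Set p* = 0.6964 (from d < R < u); the path-dependent value is the discounted p*-expectation over all price paths.
Enumerate all 2^3 = 8 price paths (U = up ×1.19, D = down ×0.63); each path with k up-moves has probability p*^k·(1−p*)^(3−k).
DDD: m=49.7594, payoff=116.0106, prob=0.027976
UDD: m=93.9899, payoff=71.7801, prob=0.064180
DUD: m=93.9899, payoff=71.7801, prob=0.064180
UUD: m=177.5365, payoff=0.0000, prob=0.147236
DDU: m=78.9831, payoff=86.7869, prob=0.064180
UDU: m=149.1903, payoff=16.5797, prob=0.147236
DUU: m=125.3700, payoff=40.4000, prob=0.147236
UUU: m=236.8100, payoff=0.0000, prob=0.337777
Price = Σ prob·payoff / R^3 = 26.418588 / 1.061208 = 24.8948

price = 24.8948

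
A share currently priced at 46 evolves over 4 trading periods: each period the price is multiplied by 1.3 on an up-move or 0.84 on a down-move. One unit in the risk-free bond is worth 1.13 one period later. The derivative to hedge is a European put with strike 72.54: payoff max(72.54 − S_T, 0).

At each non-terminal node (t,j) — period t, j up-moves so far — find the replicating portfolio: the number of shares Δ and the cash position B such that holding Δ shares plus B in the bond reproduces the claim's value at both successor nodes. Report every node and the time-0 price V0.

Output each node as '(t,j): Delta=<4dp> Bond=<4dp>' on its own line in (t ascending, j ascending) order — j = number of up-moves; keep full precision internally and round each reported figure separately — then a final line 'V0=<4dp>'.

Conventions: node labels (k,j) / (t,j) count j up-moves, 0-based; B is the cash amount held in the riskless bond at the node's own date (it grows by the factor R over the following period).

(0,0): Delta=-0.4402 Bond=27.2465
(1,0): Delta=-0.7837 Bond=44.0608
(1,1): Delta=-0.3101 Bond=23.0083
(2,0): Delta=-1.0000 Bond=56.8095
(2,1): Delta=-0.7018 Bond=45.6731
(2,2): Delta=-0.1618 Bond=14.4666
(3,0): Delta=-1.0000 Bond=64.1947
(3,1): Delta=-1.0000 Bond=64.1947
(3,2): Delta=-0.5888 Bond=44.2337
(3,3): Delta=0.0000 Bond=0.0000
V0=6.9969

Under the risk-neutral measure, an up-move has probability p* = (R−d)/(u−d) = 0.6304 and values discount at R = 1.13.
Payoffs at expiry: V(4,0)=49.6379, V(4,1)=37.0963, V(4,2)=17.6867, V(4,3)=0.0000, V(4,4)=0.0000
(3,0): S=27.2644. Δ = (V_up−V_dn)/(S_up−S_dn) = (37.0963−49.6379)/(35.4437−22.9021) = -1.0000. V = [p*·37.0963 + (1−p*)·49.6379]/1.13 = 36.9303. B = V − Δ·S = 64.1947.
(3,1): S=42.1949. Δ = (V_up−V_dn)/(S_up−S_dn) = (17.6867−37.0963)/(54.8533−35.4437) = -1.0000. V = [p*·17.6867 + (1−p*)·37.0963]/1.13 = 21.9998. B = V − Δ·S = 64.1947.
(3,2): S=65.3016. Δ = (V_up−V_dn)/(S_up−S_dn) = (0.0000−17.6867)/(84.8921−54.8533) = -0.5888. V = [p*·0.0000 + (1−p*)·17.6867]/1.13 = 5.7844. B = V − Δ·S = 44.2337.
(3,3): S=101.0620. Δ = (V_up−V_dn)/(S_up−S_dn) = (0.0000−0.0000)/(131.3806−84.8921) = 0.0000. V = [p*·0.0000 + (1−p*)·0.0000]/1.13 = 0.0000. B = V − Δ·S = 0.0000.
(2,0): S=32.4576. Δ = (V_up−V_dn)/(S_up−S_dn) = (21.9998−36.9303)/(42.1949−27.2644) = -1.0000. V = [p*·21.9998 + (1−p*)·36.9303]/1.13 = 24.3519. B = V − Δ·S = 56.8095.
(2,1): S=50.2320. Δ = (V_up−V_dn)/(S_up−S_dn) = (5.7844−21.9998)/(65.3016−42.1949) = -0.7018. V = [p*·5.7844 + (1−p*)·21.9998]/1.13 = 10.4222. B = V − Δ·S = 45.6731.
(2,2): S=77.7400. Δ = (V_up−V_dn)/(S_up−S_dn) = (0.0000−5.7844)/(101.0620−65.3016) = -0.1618. V = [p*·0.0000 + (1−p*)·5.7844]/1.13 = 1.8918. B = V − Δ·S = 14.4666.
(1,0): S=38.6400. Δ = (V_up−V_dn)/(S_up−S_dn) = (10.4222−24.3519)/(50.2320−32.4576) = -0.7837. V = [p*·10.4222 + (1−p*)·24.3519]/1.13 = 13.7788. B = V − Δ·S = 44.0608.
(1,1): S=59.8000. Δ = (V_up−V_dn)/(S_up−S_dn) = (1.8918−10.4222)/(77.7400−50.2320) = -0.3101. V = [p*·1.8918 + (1−p*)·10.4222]/1.13 = 4.4640. B = V − Δ·S = 23.0083.
(0,0): S=46.0000. Δ = (V_up−V_dn)/(S_up−S_dn) = (4.4640−13.7788)/(59.8000−38.6400) = -0.4402. V = [p*·4.4640 + (1−p*)·13.7788]/1.13 = 6.9969. B = V − Δ·S = 27.2465.
Sanity check at the root: Δ(0,0)·S0 + B(0,0) reproduces V0 = 6.9969.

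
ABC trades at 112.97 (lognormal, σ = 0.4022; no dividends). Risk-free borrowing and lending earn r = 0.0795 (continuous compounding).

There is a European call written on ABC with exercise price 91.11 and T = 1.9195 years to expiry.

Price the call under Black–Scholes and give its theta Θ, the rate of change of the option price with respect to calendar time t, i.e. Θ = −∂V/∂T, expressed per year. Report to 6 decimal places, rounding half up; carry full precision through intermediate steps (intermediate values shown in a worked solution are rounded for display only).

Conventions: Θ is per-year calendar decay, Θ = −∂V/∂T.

price = 42.591375
Θ = -8.244052

σ√T = 0.4022·√1.9195 = 0.557232
d₁ = (ln(S/K) + (r+σ²/2)T) / (σ√T) = (ln(112.97/91.11) + (0.0795+0.4022²/2)·1.9195) / 0.557232 = (0.215055 + 0.307854) / 0.557232 = 0.938404
d₂ = d₁ − σ√T = 0.938404 − 0.557232 = 0.381172
e^{−rT} = 0.858473
N(d₁) = 0.825982,  N(d₂) = 0.648462
Call price V = S·N(d₁) − K·e^{−rT}·N(d₂) = 93.311137 − 50.719763 = 42.591375
φ(d₁) = (1/√(2π))·e^{−d₁²/2} = 0.256856
Θ = −S·φ(d₁)·σ/(2√T) − r·K·e^{−rT}·N(d₂) = −4.211831 − 4.032221 = -8.244052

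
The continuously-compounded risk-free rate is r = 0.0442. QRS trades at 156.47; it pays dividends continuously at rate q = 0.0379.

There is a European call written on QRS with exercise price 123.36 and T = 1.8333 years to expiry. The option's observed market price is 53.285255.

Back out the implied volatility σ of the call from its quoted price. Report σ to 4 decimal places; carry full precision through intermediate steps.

At σ = 0.5091 the Black–Scholes value reproduces the quote:
σ√T = 0.5091·√1.8333 = 0.689318
d₁ = (ln(S/K) + (r−q+σ²/2)T) / (σ√T) = (ln(156.47/123.36) + (0.0442−0.0379+0.5091²/2)·1.8333) / 0.689318 = (0.237757 + 0.249130) / 0.689318 = 0.706331
d₂ = d₁ − σ√T = 0.706331 − 0.689318 = 0.017013
e^{−rT} = 0.922164
e^{−qT} = 0.932877
N(d₁) = 0.760009,  N(d₂) = 0.506787
V = S·e^{−qT}·N(d₁) − K·e^{−rT}·N(d₂) = 110.936405 − 57.651150 = 53.285255 (equal to the quote); since ∂V/∂σ > 0 for all σ, the implied volatility is unique

sigma = 0.5091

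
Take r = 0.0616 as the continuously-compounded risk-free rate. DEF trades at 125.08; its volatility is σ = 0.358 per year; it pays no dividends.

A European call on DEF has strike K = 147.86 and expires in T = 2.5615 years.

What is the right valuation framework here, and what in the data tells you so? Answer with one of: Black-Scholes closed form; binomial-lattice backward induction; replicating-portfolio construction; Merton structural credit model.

framework: Black-Scholes closed form

Key observation: everything needed for the exact continuous-time valuation of the European call on DEF (strike 147.86) is given, and no feature rules the closed form out.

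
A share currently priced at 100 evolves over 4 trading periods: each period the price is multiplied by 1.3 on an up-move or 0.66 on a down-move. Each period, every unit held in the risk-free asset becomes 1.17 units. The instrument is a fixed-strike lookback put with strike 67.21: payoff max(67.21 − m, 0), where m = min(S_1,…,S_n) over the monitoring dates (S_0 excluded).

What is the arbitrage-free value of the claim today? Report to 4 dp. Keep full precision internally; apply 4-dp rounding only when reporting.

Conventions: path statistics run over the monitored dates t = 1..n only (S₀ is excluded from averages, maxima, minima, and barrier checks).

Under the martingale measure an up-move has probability p* = 0.7969; value the claim as the probability-weighted average of per-path payoffs, discounted 4 periods at R = 1.17.
Enumerate all 2^4 = 16 price paths (U = up ×1.3, D = down ×0.66); each path with k up-moves has probability p*^k·(1−p*)^(4−k).
DDDD: m=18.9747, payoff=48.2353, prob=0.001702
UDDD: m=37.3745, payoff=29.8355, prob=0.006679
DUDD: m=37.3745, payoff=29.8355, prob=0.006679
UUDD: m=73.6164, payoff=0.0000, prob=0.026200
DDUD: m=37.3745, payoff=29.8355, prob=0.006679
UDUD: m=73.6164, payoff=0.0000, prob=0.026200
DUUD: m=66.0000, payoff=1.2100, prob=0.026200
UUUD: m=130.0000, payoff=0.0000, prob=0.102786
DDDU: m=28.7496, payoff=38.4604, prob=0.006679
UDDU: m=56.6280, payoff=10.5820, prob=0.026200
DUDU: m=56.6280, payoff=10.5820, prob=0.026200
UUDU: m=111.5400, payoff=0.0000, prob=0.102786
DDUU: m=43.5600, payoff=23.6500, prob=0.026200
UDUU: m=85.8000, payoff=0.0000, prob=0.102786
DUUU: m=66.0000, payoff=1.2100, prob=0.102786
UUUU: m=130.0000, payoff=0.0000, prob=0.403237
Price = Σ prob·payoff / R^4 = 2.266960 / 1.873887 = 1.2098

price = 1.2098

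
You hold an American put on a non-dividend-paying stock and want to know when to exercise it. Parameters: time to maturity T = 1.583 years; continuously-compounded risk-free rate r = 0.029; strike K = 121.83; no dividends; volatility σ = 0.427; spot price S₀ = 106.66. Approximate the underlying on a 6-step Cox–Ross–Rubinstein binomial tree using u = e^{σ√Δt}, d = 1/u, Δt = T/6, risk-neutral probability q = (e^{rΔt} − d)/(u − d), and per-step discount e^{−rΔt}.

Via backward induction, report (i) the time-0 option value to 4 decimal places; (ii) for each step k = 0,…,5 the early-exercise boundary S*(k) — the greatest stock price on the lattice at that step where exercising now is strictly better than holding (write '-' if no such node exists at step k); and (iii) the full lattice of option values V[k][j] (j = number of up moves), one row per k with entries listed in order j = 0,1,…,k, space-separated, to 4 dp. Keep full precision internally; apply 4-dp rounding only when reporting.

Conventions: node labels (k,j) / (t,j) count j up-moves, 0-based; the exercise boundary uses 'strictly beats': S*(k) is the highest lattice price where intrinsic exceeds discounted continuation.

params: Δt=0.26383 u=1.24524 d=0.80306 q=0.46276 e^(-rΔt)=0.99238
t_6 payoffs: 93.2221 77.4701 53.0446 15.1700 0.0000 0.0000 0.0000
t_5: node(5,0) S=35.6236 payoff=86.2064 vs cont=85.2778 → 86.2064 [stop]  node(5,1) S=55.2387 payoff=66.5913 vs cont=65.6627 → 66.5913 [stop]  node(5,2) S=85.6543 payoff=36.1757 vs cont=35.2472 → 36.1757 [stop]  node(5,3) S=132.8172 payoff=0.0000 vs cont=8.0879 → 8.0879 [wait]  node(5,4) S=205.9489 payoff=0.0000 vs cont=0.0000 → 0.0000 [wait]  node(5,5) S=319.3484 payoff=0.0000 vs cont=0.0000 → 0.0000 [wait]  ⇒ S*(5)=85.6543
t_4: node(4,0) S=44.3599 payoff=77.4701 vs cont=76.5415 → 77.4701 [stop]  node(4,1) S=68.7854 payoff=53.0446 vs cont=52.1160 → 53.0446 [stop]  node(4,2) S=106.6600 payoff=15.1700 vs cont=23.0012 → 23.0012 [wait]  node(4,3) S=165.3891 payoff=0.0000 vs cont=4.3120 → 4.3120 [wait]  node(4,4) S=256.4556 payoff=0.0000 vs cont=0.0000 → 0.0000 [wait]  ⇒ S*(4)=68.7854
t_3: node(3,0) S=55.2387 payoff=66.5913 vs cont=65.6627 → 66.5913 [stop]  node(3,1) S=85.6543 payoff=36.1757 vs cont=38.8435 → 38.8435 [wait]  node(3,2) S=132.8172 payoff=0.0000 vs cont=14.2433 → 14.2433 [wait]  node(3,3) S=205.9489 payoff=0.0000 vs cont=2.2990 → 2.2990 [wait]  ⇒ S*(3)=55.2387
t_2: node(2,0) S=68.7854 payoff=53.0446 vs cont=53.3411 → 53.3411 [wait]  node(2,1) S=106.6600 payoff=15.1700 vs cont=27.2503 → 27.2503 [wait]  node(2,2) S=165.3891 payoff=0.0000 vs cont=8.6495 → 8.6495 [wait]  ⇒ S*(2)=-
t_1: node(1,0) S=85.6543 payoff=36.1757 vs cont=40.9529 → 40.9529 [wait]  node(1,1) S=132.8172 payoff=0.0000 vs cont=18.5006 → 18.5006 [wait]  ⇒ S*(1)=-
t_0: node(0,0) S=106.6600 payoff=15.1700 vs cont=30.3300 → 30.3300 [wait]  ⇒ S*(0)=-

price = 30.3300
boundary = - - - 55.2387 68.7854 85.6543
tree:
30.3300
40.9529 18.5006
53.3411 27.2503 8.6495
66.5913 38.8435 14.2433 2.2990
77.4701 53.0446 23.0012 4.3120 0.0000
86.2064 66.5913 36.1757 8.0879 0.0000 0.0000
93.2221 77.4701 53.0446 15.1700 0.0000 0.0000 0.0000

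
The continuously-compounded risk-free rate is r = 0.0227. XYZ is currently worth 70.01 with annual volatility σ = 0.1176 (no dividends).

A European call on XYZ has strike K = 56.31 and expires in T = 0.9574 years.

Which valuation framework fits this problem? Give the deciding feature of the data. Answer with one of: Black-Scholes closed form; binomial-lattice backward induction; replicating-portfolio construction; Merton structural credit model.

framework: Black-Scholes closed form

Key observation: the strike-56.31 call on XYZ is European-exercise on a continuously-modelled lognormal underlying, so its value is a single closed-form evaluation.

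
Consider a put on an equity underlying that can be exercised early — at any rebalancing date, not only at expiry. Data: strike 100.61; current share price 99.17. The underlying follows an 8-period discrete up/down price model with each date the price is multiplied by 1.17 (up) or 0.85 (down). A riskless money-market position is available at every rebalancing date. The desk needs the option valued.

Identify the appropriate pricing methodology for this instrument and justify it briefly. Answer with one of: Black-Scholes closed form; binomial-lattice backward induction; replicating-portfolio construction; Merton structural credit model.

Key observation: early exercise of the strike-100.61 put must be checked at each of the 8 dates (spot 99.17), which forces a node-by-node comparison of intrinsic and continuation value backward from expiry.

framework: binomial-lattice backward induction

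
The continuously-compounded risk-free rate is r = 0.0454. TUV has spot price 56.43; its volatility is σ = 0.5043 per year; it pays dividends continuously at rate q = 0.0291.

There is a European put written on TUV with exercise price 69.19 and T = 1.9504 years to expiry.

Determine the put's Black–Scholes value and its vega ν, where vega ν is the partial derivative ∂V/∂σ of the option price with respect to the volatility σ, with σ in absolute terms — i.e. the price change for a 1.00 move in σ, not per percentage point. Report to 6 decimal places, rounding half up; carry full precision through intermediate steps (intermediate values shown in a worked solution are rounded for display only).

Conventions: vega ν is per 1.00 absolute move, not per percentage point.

price = 21.515320
ν = 29.533013

σ√T = 0.5043·√1.9504 = 0.704289
d₁ = (ln(S/K) + (r−q+σ²/2)T) / (σ√T) = (ln(56.43/69.19) + (0.0454−0.0291+0.5043²/2)·1.9504) / 0.704289 = (-0.203855 + 0.279803) / 0.704289 = 0.107836
d₂ = d₁ − σ√T = 0.107836 − 0.704289 = -0.596453
e^{−rT} = 0.915259
e^{−qT} = 0.944824
N(−d₁) = 0.457063,  N(−d₂) = 0.724564
Put price V = K·e^{−rT}·N(−d₂) − S·e^{−qT}·N(−d₁) = 45.884282 − 24.368961 = 21.515320
φ(d₁) = (1/√(2π))·e^{−d₁²/2} = 0.396629
ν = S·e^{−qT}·φ(d₁)·√T = 29.533013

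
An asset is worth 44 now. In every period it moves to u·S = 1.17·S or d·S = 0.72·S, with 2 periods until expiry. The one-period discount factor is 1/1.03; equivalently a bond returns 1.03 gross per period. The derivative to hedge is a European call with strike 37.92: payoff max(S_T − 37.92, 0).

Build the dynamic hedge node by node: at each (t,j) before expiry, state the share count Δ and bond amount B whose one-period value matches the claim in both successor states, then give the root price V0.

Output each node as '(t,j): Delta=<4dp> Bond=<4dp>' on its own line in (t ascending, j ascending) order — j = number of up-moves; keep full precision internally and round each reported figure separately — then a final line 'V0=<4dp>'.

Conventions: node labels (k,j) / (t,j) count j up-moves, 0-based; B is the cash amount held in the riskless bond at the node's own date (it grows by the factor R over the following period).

(0,0): Delta=0.7537 Bond=-23.1806
(1,0): Delta=0.0000 Bond=0.0000
(1,1): Delta=0.9631 Bond=-34.6588
V0=9.9806

The replicating-portfolio and risk-neutral prices coincide; use p* = (1.03−0.72)/(1.17−0.72) = 0.6889 for the latter.
Payoffs at expiry: V(2,0)=0.0000, V(2,1)=0.0000, V(2,2)=22.3116
  t=1,j=0: stock 31.6800 → up 37.0656 (V=0.0000), down 22.8096 (V=0.0000). Price 0.0000; hedge Δ=0.0000, bond B=0.0000.
  t=1,j=1: stock 51.4800 → up 60.2316 (V=22.3116), down 37.0656 (V=0.0000). Price 14.9225; hedge Δ=0.9631, bond B=-34.6588.
  t=0,j=0: stock 44.0000 → up 51.4800 (V=14.9225), down 31.6800 (V=0.0000). Price 9.9806; hedge Δ=0.7537, bond B=-23.1806.
Check: Δ(0,0)·S0 + B(0,0) = 9.9806 = V0.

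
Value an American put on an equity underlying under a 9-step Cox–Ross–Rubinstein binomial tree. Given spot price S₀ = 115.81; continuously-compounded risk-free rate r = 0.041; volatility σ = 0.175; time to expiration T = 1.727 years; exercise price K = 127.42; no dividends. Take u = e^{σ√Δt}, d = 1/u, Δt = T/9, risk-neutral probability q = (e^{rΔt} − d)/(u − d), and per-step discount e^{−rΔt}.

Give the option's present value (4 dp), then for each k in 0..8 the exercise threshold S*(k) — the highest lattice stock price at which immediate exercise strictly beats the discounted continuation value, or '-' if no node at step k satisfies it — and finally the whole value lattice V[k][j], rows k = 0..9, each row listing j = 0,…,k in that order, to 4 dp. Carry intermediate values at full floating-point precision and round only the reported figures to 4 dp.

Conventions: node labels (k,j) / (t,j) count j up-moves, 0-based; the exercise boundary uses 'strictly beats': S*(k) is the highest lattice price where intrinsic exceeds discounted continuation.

price = 14.2410
boundary = - - 99.3484 107.2639 99.3484 107.2639 99.3484 107.2639 115.8100
tree:
14.2410
20.3087 9.1212
28.0716 13.7896 5.1549
35.4029 20.1561 8.4006 2.3797
42.1933 28.0716 13.2664 4.2502 0.7717
48.4825 35.4029 20.1561 7.4099 1.5372 0.1105
54.3077 42.1933 28.0716 12.5066 3.0418 0.2381 0.0000
59.7029 48.4825 35.4029 20.1561 5.9713 0.5131 0.0000 0.0000
64.7001 54.3077 42.1933 28.0716 11.6100 1.1058 0.0000 0.0000 0.0000
69.3285 59.7029 48.4825 35.4029 20.1561 2.3830 0.0000 0.0000 0.0000 0.0000

params: Δt=0.19189 u=1.07967 d=0.92621 q=0.53231 e^(-rΔt)=0.99216
t_9 payoffs: 69.3285 59.7029 48.4825 35.4029 20.1561 2.3830 0.0000 0.0000 0.0000 0.0000
t_8: node(8,0) S=62.7199 payoff=64.7001 vs cont=63.7015 → 64.7001 [stop]  node(8,1) S=73.1123 payoff=54.3077 vs cont=53.3091 → 54.3077 [stop]  node(8,2) S=85.2267 payoff=42.1933 vs cont=41.1947 → 42.1933 [stop]  node(8,3) S=99.3484 payoff=28.0716 vs cont=27.0731 → 28.0716 [stop]  node(8,4) S=115.8100 payoff=11.6100 vs cont=10.6115 → 11.6100 [stop]  node(8,5) S=134.9992 payoff=0.0000 vs cont=1.1058 → 1.1058 [wait]  node(8,6) S=157.3680 payoff=0.0000 vs cont=0.0000 → 0.0000 [wait]  node(8,7) S=183.4431 payoff=0.0000 vs cont=0.0000 → 0.0000 [wait]  node(8,8) S=213.8388 payoff=0.0000 vs cont=0.0000 → 0.0000 [wait]  ⇒ S*(8)=115.8100
t_7: node(7,0) S=67.7171 payoff=59.7029 vs cont=58.7044 → 59.7029 [stop]  node(7,1) S=78.9375 payoff=48.4825 vs cont=47.4840 → 48.4825 [stop]  node(7,2) S=92.0171 payoff=35.4029 vs cont=34.4044 → 35.4029 [stop]  node(7,3) S=107.2639 payoff=20.1561 vs cont=19.1576 → 20.1561 [stop]  node(7,4) S=125.0370 payoff=2.3830 vs cont=5.9713 → 5.9713 [wait]  node(7,5) S=145.7551 payoff=0.0000 vs cont=0.5131 → 0.5131 [wait]  node(7,6) S=169.9061 payoff=0.0000 vs cont=0.0000 → 0.0000 [wait]  node(7,7) S=198.0587 payoff=0.0000 vs cont=0.0000 → 0.0000 [wait]  ⇒ S*(7)=107.2639
t_6: node(6,0) S=73.1123 payoff=54.3077 vs cont=53.3091 → 54.3077 [stop]  node(6,1) S=85.2267 payoff=42.1933 vs cont=41.1947 → 42.1933 [stop]  node(6,2) S=99.3484 payoff=28.0716 vs cont=27.0731 → 28.0716 [stop]  node(6,3) S=115.8100 payoff=11.6100 vs cont=12.5066 → 12.5066 [wait]  node(6,4) S=134.9992 payoff=0.0000 vs cont=3.0418 → 3.0418 [wait]  node(6,5) S=157.3680 payoff=0.0000 vs cont=0.2381 → 0.2381 [wait]  node(6,6) S=183.4431 payoff=0.0000 vs cont=0.0000 → 0.0000 [wait]  ⇒ S*(6)=99.3484
t_5: node(5,0) S=78.9375 payoff=48.4825 vs cont=47.4840 → 48.4825 [stop]  node(5,1) S=92.0171 payoff=35.4029 vs cont=34.4044 → 35.4029 [stop]  node(5,2) S=107.2639 payoff=20.1561 vs cont=19.6311 → 20.1561 [stop]  node(5,3) S=125.0370 payoff=2.3830 vs cont=7.4099 → 7.4099 [wait]  node(5,4) S=145.7551 payoff=0.0000 vs cont=1.5372 → 1.5372 [wait]  node(5,5) S=169.9061 payoff=0.0000 vs cont=0.1105 → 0.1105 [wait]  ⇒ S*(5)=107.2639
t_4: node(4,0) S=85.2267 payoff=42.1933 vs cont=41.1947 → 42.1933 [stop]  node(4,1) S=99.3484 payoff=28.0716 vs cont=27.0731 → 28.0716 [stop]  node(4,2) S=115.8100 payoff=11.6100 vs cont=13.2664 → 13.2664 [wait]  node(4,3) S=134.9992 payoff=0.0000 vs cont=4.2502 → 4.2502 [wait]  node(4,4) S=157.3680 payoff=0.0000 vs cont=0.7717 → 0.7717 [wait]  ⇒ S*(4)=99.3484
t_3: node(3,0) S=92.0171 payoff=35.4029 vs cont=34.4044 → 35.4029 [stop]  node(3,1) S=107.2639 payoff=20.1561 vs cont=20.0324 → 20.1561 [stop]  node(3,2) S=125.0370 payoff=2.3830 vs cont=8.4006 → 8.4006 [wait]  node(3,3) S=145.7551 payoff=0.0000 vs cont=2.3797 → 2.3797 [wait]  ⇒ S*(3)=107.2639
t_2: node(2,0) S=99.3484 payoff=28.0716 vs cont=27.0731 → 28.0716 [stop]  node(2,1) S=115.8100 payoff=11.6100 vs cont=13.7896 → 13.7896 [wait]  node(2,2) S=134.9992 payoff=0.0000 vs cont=5.1549 → 5.1549 [wait]  ⇒ S*(2)=99.3484
t_1: node(1,0) S=107.2639 payoff=20.1561 vs cont=20.3087 → 20.3087 [wait]  node(1,1) S=125.0370 payoff=2.3830 vs cont=9.1212 → 9.1212 [wait]  ⇒ S*(1)=-
t_0: node(0,0) S=115.8100 payoff=11.6100 vs cont=14.2410 → 14.2410 [wait]  ⇒ S*(0)=-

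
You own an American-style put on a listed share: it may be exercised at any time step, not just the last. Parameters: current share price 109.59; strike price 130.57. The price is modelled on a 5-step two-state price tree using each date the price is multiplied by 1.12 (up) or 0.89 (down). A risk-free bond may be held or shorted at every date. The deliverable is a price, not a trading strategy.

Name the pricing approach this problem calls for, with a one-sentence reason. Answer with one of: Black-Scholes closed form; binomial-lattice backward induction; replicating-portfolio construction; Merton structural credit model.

framework: binomial-lattice backward induction

Key observation: the put (strike 130.57 on spot 109.59) is American-style on a 5-step discrete price model, so the early-exercise decision at every node requires stepwise backward valuation — a closed form cannot price the exercise right.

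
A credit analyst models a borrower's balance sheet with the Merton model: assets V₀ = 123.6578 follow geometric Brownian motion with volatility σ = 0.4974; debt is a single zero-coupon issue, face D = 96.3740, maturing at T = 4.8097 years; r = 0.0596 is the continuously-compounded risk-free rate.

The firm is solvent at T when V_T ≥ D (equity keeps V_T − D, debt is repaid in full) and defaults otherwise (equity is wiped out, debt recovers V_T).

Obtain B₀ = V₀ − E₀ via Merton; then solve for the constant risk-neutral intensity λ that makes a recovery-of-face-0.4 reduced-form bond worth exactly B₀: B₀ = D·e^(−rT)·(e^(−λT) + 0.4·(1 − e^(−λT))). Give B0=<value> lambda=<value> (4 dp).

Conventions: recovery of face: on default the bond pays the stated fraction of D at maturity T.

Equity is a call on the firm's assets struck at D = 96.3740:
d₁ = [ln(V₀/D) + (r + σ²/2)T] / (σ√T)
   = [ln(123.6578/96.3740) + (0.0596 + 0.5·0.4974²)·4.8097] / (0.4974·√4.8097)
   = [0.249282 + 0.881634] / 1.090849 = 1.036730
d₂ = d₁ − σ√T = 1.036730 − 1.090849 = -0.054120
N(d₁) = 0.850069,  N(d₂) = 0.478420,  e^(−rT) = 0.750768
E₀ = V₀·N(d₁) − D·e^(−rT)·N(d₂)
   = 123.6578·0.850069 − 96.3740·0.750768·0.478420 = 70.501814
B₀ = V₀ − E₀ = 123.6578 − 70.501814 = 53.155986
e^(−λT) = (B₀·e^(rT)/D − 0.4)/(1 − 0.4) = (53.1560·1.331969/96.3740 − 0.4)/0.6 = 0.55776682
λ = −ln(0.55776682)/4.8097 = 0.121383

B0=53.1560 lambda=0.1214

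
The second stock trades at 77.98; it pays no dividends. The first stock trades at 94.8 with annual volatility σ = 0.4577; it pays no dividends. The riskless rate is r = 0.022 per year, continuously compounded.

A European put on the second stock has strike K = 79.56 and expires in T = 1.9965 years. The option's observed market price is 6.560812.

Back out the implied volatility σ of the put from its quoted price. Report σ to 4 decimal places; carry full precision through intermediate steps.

At σ = 0.1718 the Black–Scholes value reproduces the quote:
σ√T = 0.1718·√1.9965 = 0.242749
d₁ = (ln(S/K) + (r+σ²/2)T) / (σ√T) = (ln(77.98/79.56) + (0.022+0.1718²/2)·1.9965) / 0.242749 = (-0.020059 + 0.073387) / 0.242749 = 0.219682
d₂ = d₁ − σ√T = 0.219682 − 0.242749 = -0.023068
e^{−rT} = 0.957028
N(−d₁) = 0.413060,  N(−d₂) = 0.509202
V = K·e^{−rT}·N(−d₂) − S·N(−d₁) = 38.771199 − 32.210387 = 6.560812 (the quoted price), and the Black–Scholes price is strictly increasing in σ, so σ is unique

sigma = 0.1718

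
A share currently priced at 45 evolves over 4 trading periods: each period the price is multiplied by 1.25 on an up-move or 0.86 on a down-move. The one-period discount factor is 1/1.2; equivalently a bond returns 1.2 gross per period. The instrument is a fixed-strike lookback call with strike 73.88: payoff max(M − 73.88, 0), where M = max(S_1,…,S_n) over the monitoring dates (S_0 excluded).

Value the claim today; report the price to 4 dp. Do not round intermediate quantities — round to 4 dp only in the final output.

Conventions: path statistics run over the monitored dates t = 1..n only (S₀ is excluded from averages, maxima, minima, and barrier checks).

Set p* = 0.8718 (from d < R < u); the path-dependent value is the discounted p*-expectation over all price paths.
Enumerate all 2^4 = 16 price paths (U = up ×1.25, D = down ×0.86); each path with k up-moves has probability p*^k·(1−p*)^(4−k).
DDDD: M=38.7000, payoff=0.0000, prob=0.000270
UDDD: M=56.2500, payoff=0.0000, prob=0.001837
DUDD: M=48.3750, payoff=0.0000, prob=0.001837
UUDD: M=70.3125, payoff=0.0000, prob=0.012492
DDUD: M=41.6025, payoff=0.0000, prob=0.001837
UDUD: M=60.4688, payoff=0.0000, prob=0.012492
DUUD: M=60.4688, payoff=0.0000, prob=0.012492
UUUD: M=87.8906, payoff=14.0106, prob=0.084947
DDDU: M=38.7000, payoff=0.0000, prob=0.001837
UDDU: M=56.2500, payoff=0.0000, prob=0.012492
DUDU: M=52.0031, payoff=0.0000, prob=0.012492
UUDU: M=75.5859, payoff=1.7059, prob=0.084947
DDUU: M=52.0031, payoff=0.0000, prob=0.012492
UDUU: M=75.5859, payoff=1.7059, prob=0.084947
DUUU: M=75.5859, payoff=1.7059, prob=0.084947
UUUU: M=109.8633, payoff=35.9833, prob=0.577640
Price = Σ prob·payoff / R^4 = 22.410286 / 2.073600 = 10.8074

price = 10.8074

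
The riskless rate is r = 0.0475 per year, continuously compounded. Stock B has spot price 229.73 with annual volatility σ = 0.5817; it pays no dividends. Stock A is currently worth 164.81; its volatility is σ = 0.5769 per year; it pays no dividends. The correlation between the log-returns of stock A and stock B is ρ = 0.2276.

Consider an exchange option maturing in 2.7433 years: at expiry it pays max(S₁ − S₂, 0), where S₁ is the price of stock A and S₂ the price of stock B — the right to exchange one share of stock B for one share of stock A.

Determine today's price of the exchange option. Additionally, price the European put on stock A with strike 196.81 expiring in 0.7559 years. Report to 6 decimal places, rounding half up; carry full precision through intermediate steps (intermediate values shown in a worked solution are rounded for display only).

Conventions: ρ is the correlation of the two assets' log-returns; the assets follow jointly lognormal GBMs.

σ_eff = √(σ₁² + σ₂² − 2ρσ₁σ₂) = √(0.5769² + 0.5817² − 2·0.2276·0.5769·0.5817) = 0.720022
d₁ = (ln(S₁/S₂) + (q₂ − q₁ + σ_eff²/2)T) / (σ_eff√T) = (ln(164.81/229.73) + (0.0 − 0.0 + 0.259216)·2.7433) / 1.192565 = 0.317798
d₂ = d₁ − σ_eff√T = 0.317798 − 1.192565 = -0.874768
N(d₁) = 0.624681,  N(d₂) = 0.190850
V = S₁·e^{−q₁T}·N(d₁) − S₂·e^{−q₂T}·N(d₂) = 102.953655 − 43.844014 = 59.109641
[vanilla: stock A put K=196.81]
σ√T = 0.5769·√0.7559 = 0.501571
d₁ = (ln(S/K) + (r+σ²/2)T) / (σ√T) = (ln(164.81/196.81) + (0.0475+0.5769²/2)·0.7559) / 0.501571 = (-0.177446 + 0.161692) / 0.501571 = -0.031408
d₂ = d₁ − σ√T = -0.031408 − 0.501571 = -0.532979
e^{−rT} = 0.964732
N(−d₁) = 0.512528,  N(−d₂) = 0.702976
price = K·e^{−rT}·N(−d₂) − S·N(−d₁) = 133.473252 − 84.469726 = 49.003526

exchange price = 59.109641
price(stock A put K=196.81) = 49.003526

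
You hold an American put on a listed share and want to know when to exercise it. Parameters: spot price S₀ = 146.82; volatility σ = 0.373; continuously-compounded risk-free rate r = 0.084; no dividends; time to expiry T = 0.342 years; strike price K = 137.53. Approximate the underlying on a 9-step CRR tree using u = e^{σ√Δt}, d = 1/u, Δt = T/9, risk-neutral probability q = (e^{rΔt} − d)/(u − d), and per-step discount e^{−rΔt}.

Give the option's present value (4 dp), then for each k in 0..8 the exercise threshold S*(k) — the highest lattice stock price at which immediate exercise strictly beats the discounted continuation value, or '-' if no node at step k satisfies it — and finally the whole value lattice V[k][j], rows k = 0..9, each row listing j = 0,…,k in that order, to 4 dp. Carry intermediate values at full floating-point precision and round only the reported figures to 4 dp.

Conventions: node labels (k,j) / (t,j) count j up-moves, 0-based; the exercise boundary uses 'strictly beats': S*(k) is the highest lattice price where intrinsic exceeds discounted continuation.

price = 6.8291
boundary = - - - - 109.7673 102.0693 109.7673 118.0460 126.9490
tree:
6.8291
10.1643 3.5874
14.7075 5.7542 1.4761
20.5936 9.0035 2.5903 0.3881
27.7627 13.6632 4.4711 0.7543 0.0298
35.4607 19.9547 7.5531 1.4639 0.0602 0.0000
42.6189 27.7627 12.3911 2.8360 0.1218 0.0000 0.0000
49.2751 35.4607 19.4840 5.4836 0.2463 0.0000 0.0000 0.0000
55.4644 42.6189 27.7627 10.5810 0.4979 0.0000 0.0000 0.0000 0.0000
61.2197 49.2751 35.4607 19.4840 1.0066 0.0000 0.0000 0.0000 0.0000 0.0000

Δt=0.03800  u=1.07542  d=0.92987  q=0.50380  discount=0.99681
step 9 (expiry): payoffs max(K−S,0) = 61.2197 49.2751 35.4607 19.4840 1.0066 0.0000 0.0000 0.0000 0.0000 0.0000
step 8: (k=8,j=0): S=82.0656, K−S=55.4644, hold=55.0261 ⇒ V=55.4644 exercise | (k=8,j=1): S=94.9111, K−S=42.6189, hold=42.1806 ⇒ V=42.6189 exercise | (k=8,j=2): S=109.7673, K−S=27.7627, hold=27.3244 ⇒ V=27.7627 exercise | (k=8,j=3): S=126.9490, K−S=10.5810, hold=10.1427 ⇒ V=10.5810 exercise | (k=8,j=4): S=146.8200, K−S=0.0000, hold=0.4979 ⇒ V=0.4979 continue | (k=8,j=5): S=169.8014, K−S=0.0000, hold=0.0000 ⇒ V=0.0000 continue | (k=8,j=6): S=196.3800, K−S=0.0000, hold=0.0000 ⇒ V=0.0000 continue | (k=8,j=7): S=227.1189, K−S=0.0000, hold=0.0000 ⇒ V=0.0000 continue | (k=8,j=8): S=262.6694, K−S=0.0000, hold=0.0000 ⇒ V=0.0000 continue  boundary S*=126.9490
step 7: (k=7,j=0): S=88.2549, K−S=49.2751, hold=48.8368 ⇒ V=49.2751 exercise | (k=7,j=1): S=102.0693, K−S=35.4607, hold=35.0224 ⇒ V=35.4607 exercise | (k=7,j=2): S=118.0460, K−S=19.4840, hold=19.0457 ⇒ V=19.4840 exercise | (k=7,j=3): S=136.5234, K−S=1.0066, hold=5.4836 ⇒ V=5.4836 continue | (k=7,j=4): S=157.8931, K−S=0.0000, hold=0.2463 ⇒ V=0.2463 continue | (k=7,j=5): S=182.6078, K−S=0.0000, hold=0.0000 ⇒ V=0.0000 continue | (k=7,j=6): S=211.1910, K−S=0.0000, hold=0.0000 ⇒ V=0.0000 continue | (k=7,j=7): S=244.2482, K−S=0.0000, hold=0.0000 ⇒ V=0.0000 continue  boundary S*=118.0460
step 6: (k=6,j=0): S=94.9111, K−S=42.6189, hold=42.1806 ⇒ V=42.6189 exercise | (k=6,j=1): S=109.7673, K−S=27.7627, hold=27.3244 ⇒ V=27.7627 exercise | (k=6,j=2): S=126.9490, K−S=10.5810, hold=12.3911 ⇒ V=12.3911 continue | (k=6,j=3): S=146.8200, K−S=0.0000, hold=2.8360 ⇒ V=2.8360 continue | (k=6,j=4): S=169.8014, K−S=0.0000, hold=0.1218 ⇒ V=0.1218 continue | (k=6,j=5): S=196.3800, K−S=0.0000, hold=0.0000 ⇒ V=0.0000 continue | (k=6,j=6): S=227.1189, K−S=0.0000, hold=0.0000 ⇒ V=0.0000 continue  boundary S*=109.7673
step 5: (k=5,j=0): S=102.0693, K−S=35.4607, hold=35.0224 ⇒ V=35.4607 exercise | (k=5,j=1): S=118.0460, K−S=19.4840, hold=19.9547 ⇒ V=19.9547 continue | (k=5,j=2): S=136.5234, K−S=1.0066, hold=7.5531 ⇒ V=7.5531 continue | (k=5,j=3): S=157.8931, K−S=0.0000, hold=1.4639 ⇒ V=1.4639 continue | (k=5,j=4): S=182.6078, K−S=0.0000, hold=0.0602 ⇒ V=0.0602 continue | (k=5,j=5): S=211.1910, K−S=0.0000, hold=0.0000 ⇒ V=0.0000 continue  boundary S*=102.0693
step 4: (k=4,j=0): S=109.7673, K−S=27.7627, hold=27.5607 ⇒ V=27.7627 exercise | (k=4,j=1): S=126.9490, K−S=10.5810, hold=13.6632 ⇒ V=13.6632 continue | (k=4,j=2): S=146.8200, K−S=0.0000, hold=4.4711 ⇒ V=4.4711 continue | (k=4,j=3): S=169.8014, K−S=0.0000, hold=0.7543 ⇒ V=0.7543 continue | (k=4,j=4): S=196.3800, K−S=0.0000, hold=0.0298 ⇒ V=0.0298 continue  boundary S*=109.7673
step 3: (k=3,j=0): S=118.0460, K−S=19.4840, hold=20.5936 ⇒ V=20.5936 continue | (k=3,j=1): S=136.5234, K−S=1.0066, hold=9.0035 ⇒ V=9.0035 continue | (k=3,j=2): S=157.8931, K−S=0.0000, hold=2.5903 ⇒ V=2.5903 continue | (k=3,j=3): S=182.6078, K−S=0.0000, hold=0.3881 ⇒ V=0.3881 continue  boundary S*=-
step 2: (k=2,j=0): S=126.9490, K−S=10.5810, hold=14.7075 ⇒ V=14.7075 continue | (k=2,j=1): S=146.8200, K−S=0.0000, hold=5.7542 ⇒ V=5.7542 continue | (k=2,j=2): S=169.8014, K−S=0.0000, hold=1.4761 ⇒ V=1.4761 continue  boundary S*=-
step 1: (k=1,j=0): S=136.5234, K−S=1.0066, hold=10.1643 ⇒ V=10.1643 continue | (k=1,j=1): S=157.8931, K−S=0.0000, hold=3.5874 ⇒ V=3.5874 continue  boundary S*=-
step 0: (k=0,j=0): S=146.8200, K−S=0.0000, hold=6.8291 ⇒ V=6.8291 continue  boundary S*=-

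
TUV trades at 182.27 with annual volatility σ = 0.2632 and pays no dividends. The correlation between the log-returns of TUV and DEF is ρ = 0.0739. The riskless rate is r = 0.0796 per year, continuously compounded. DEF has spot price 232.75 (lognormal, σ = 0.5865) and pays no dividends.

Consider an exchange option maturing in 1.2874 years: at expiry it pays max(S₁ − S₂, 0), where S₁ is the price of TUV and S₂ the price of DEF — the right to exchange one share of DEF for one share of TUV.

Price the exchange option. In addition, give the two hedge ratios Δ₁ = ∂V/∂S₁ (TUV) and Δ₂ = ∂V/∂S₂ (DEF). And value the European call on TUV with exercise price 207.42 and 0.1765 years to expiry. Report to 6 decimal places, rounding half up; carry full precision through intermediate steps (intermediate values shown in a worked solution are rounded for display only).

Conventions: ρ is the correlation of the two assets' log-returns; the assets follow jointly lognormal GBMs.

exchange price = 35.471007
Δ1 = 0.503855
Δ2 = -0.242177
price(TUV call K=207.42) = 1.639723

σ_eff = √(σ₁² + σ₂² − 2ρσ₁σ₂) = √(0.2632² + 0.5865² − 2·0.0739·0.2632·0.5865) = 0.624853
d₁ = (ln(S₁/S₂) + (q₂ − q₁ + σ_eff²/2)T) / (σ_eff√T) = (ln(182.27/232.75) + (0.0 − 0.0 + 0.195221)·1.2874) / 0.708981 = 0.009663
d₂ = d₁ − σ_eff√T = 0.009663 − 0.708981 = -0.699318
N(d₁) = 0.503855,  N(d₂) = 0.242177
V = S₁·e^{−q₁T}·N(d₁) − S₂·e^{−q₂T}·N(d₂) = 91.837659 − 56.366652 = 35.471007
Δ₁ = e^{−q₁T}·N(d₁) = 0.503855;  Δ₂ = −e^{−q₂T}·N(d₂) = -0.242177
[vanilla: TUV call K=207.42]
σ√T = 0.2632·√0.1765 = 0.110575
d₁ = (ln(S/K) + (r+σ²/2)T) / (σ√T) = (ln(182.27/207.42) + (0.0796+0.2632²/2)·0.1765) / 0.110575 = (-0.129257 + 0.020163) / 0.110575 = -0.986601
d₂ = d₁ − σ√T = -0.986601 − 0.110575 = -1.097177
e^{−rT} = 0.986049
N(d₁) = 0.161919,  N(d₂) = 0.136282
price = S·N(d₁) − K·e^{−rT}·N(d₂) = 29.512987 − 27.873264 = 1.639723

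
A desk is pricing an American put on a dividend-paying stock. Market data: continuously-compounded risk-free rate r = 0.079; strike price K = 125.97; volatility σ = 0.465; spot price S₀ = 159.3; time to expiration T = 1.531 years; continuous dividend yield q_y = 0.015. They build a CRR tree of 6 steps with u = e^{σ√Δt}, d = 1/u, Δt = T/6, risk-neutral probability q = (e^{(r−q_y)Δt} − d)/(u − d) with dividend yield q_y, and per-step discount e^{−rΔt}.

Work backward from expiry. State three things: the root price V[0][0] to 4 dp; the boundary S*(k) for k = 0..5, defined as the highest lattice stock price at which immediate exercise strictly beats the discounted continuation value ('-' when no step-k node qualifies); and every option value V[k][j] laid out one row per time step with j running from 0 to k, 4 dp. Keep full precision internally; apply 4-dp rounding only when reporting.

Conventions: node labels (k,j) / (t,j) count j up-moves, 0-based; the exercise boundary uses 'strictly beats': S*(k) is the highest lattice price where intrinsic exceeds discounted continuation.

price = 14.5684
boundary = - - - 78.7374 62.2543 78.7374
tree:
14.5684
22.2926 6.6974
33.0805 11.3831 1.8313
47.2326 18.9327 3.5679 0.0000
63.7157 30.5647 6.9512 0.0000 0.0000
76.7481 47.2326 13.5429 0.0000 0.0000 0.0000
87.0523 63.7157 26.3853 0.0000 0.0000 0.0000 0.0000

Δt=0.25517  u=1.26477  d=0.79066  q=0.47627  discount=0.98004
step 6 (expiry): payoffs max(K−S,0) = 87.0523 63.7157 26.3853 0.0000 0.0000 0.0000 0.0000
step 5: (k=5,j=0): S=49.2219, K−S=76.7481, hold=74.4223 ⇒ V=76.7481 exercise | (k=5,j=1): S=78.7374, K−S=47.2326, hold=45.0195 ⇒ V=47.2326 exercise | (k=5,j=2): S=125.9518, K−S=0.0182, hold=13.5429 ⇒ V=13.5429 continue | (k=5,j=3): S=201.4778, K−S=0.0000, hold=0.0000 ⇒ V=0.0000 continue | (k=5,j=4): S=322.2926, K−S=0.0000, hold=0.0000 ⇒ V=0.0000 continue | (k=5,j=5): S=515.5531, K−S=0.0000, hold=0.0000 ⇒ V=0.0000 continue  boundary S*=78.7374
step 4: (k=4,j=0): S=62.2543, K−S=63.7157, hold=61.4396 ⇒ V=63.7157 exercise | (k=4,j=1): S=99.5847, K−S=26.3853, hold=30.5647 ⇒ V=30.5647 continue | (k=4,j=2): S=159.3000, K−S=0.0000, hold=6.9512 ⇒ V=6.9512 continue | (k=4,j=3): S=254.8231, K−S=0.0000, hold=0.0000 ⇒ V=0.0000 continue | (k=4,j=4): S=407.6260, K−S=0.0000, hold=0.0000 ⇒ V=0.0000 continue  boundary S*=62.2543
step 3: (k=3,j=0): S=78.7374, K−S=47.2326, hold=46.9703 ⇒ V=47.2326 exercise | (k=3,j=1): S=125.9518, K−S=0.0182, hold=18.9327 ⇒ V=18.9327 continue | (k=3,j=2): S=201.4778, K−S=0.0000, hold=3.5679 ⇒ V=3.5679 continue | (k=3,j=3): S=322.2926, K−S=0.0000, hold=0.0000 ⇒ V=0.0000 continue  boundary S*=78.7374
step 2: (k=2,j=0): S=99.5847, K−S=26.3853, hold=33.0805 ⇒ V=33.0805 continue | (k=2,j=1): S=159.3000, K−S=0.0000, hold=11.3831 ⇒ V=11.3831 continue | (k=2,j=2): S=254.8231, K−S=0.0000, hold=1.8313 ⇒ V=1.8313 continue  boundary S*=-
step 1: (k=1,j=0): S=125.9518, K−S=0.0182, hold=22.2926 ⇒ V=22.2926 continue | (k=1,j=1): S=201.4778, K−S=0.0000, hold=6.6974 ⇒ V=6.6974 continue  boundary S*=-
step 0: (k=0,j=0): S=159.3000, K−S=0.0000, hold=14.5684 ⇒ V=14.5684 continue  boundary S*=-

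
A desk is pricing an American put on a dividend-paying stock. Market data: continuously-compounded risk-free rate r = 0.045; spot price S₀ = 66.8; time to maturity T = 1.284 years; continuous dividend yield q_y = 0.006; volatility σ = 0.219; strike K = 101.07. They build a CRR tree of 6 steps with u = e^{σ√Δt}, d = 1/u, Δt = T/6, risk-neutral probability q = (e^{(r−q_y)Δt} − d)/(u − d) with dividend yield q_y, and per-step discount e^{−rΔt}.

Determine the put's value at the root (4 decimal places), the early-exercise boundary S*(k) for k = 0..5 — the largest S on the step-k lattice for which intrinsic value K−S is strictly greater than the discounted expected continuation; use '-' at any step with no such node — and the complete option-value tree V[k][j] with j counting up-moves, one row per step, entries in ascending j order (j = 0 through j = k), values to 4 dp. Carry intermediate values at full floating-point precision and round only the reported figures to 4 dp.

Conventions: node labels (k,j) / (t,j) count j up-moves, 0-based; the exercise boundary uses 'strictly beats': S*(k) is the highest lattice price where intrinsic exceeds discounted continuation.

price = 34.2700
boundary = 66.8000 73.9222 81.8037 73.9222 81.8037 90.5256
tree:
34.2700
40.7060 27.1478
46.5219 34.2700 19.2663
51.7774 40.7060 27.1478 11.9307
56.5266 46.5219 34.2700 19.2663 5.2734
60.8182 51.7774 40.7060 27.1478 10.5444 0.4279
64.6963 56.5266 46.5219 34.2700 19.2663 0.8927 0.0000

Δt=0.21400, u=1.10662, d=0.90365, q=0.51599, disc=e^(-rΔt)=0.99042
k=6 terminal: V=max(K-S,0) → 64.6963 56.5266 46.5219 34.2700 19.2663 0.8927 0.0000
k=5: j=0 S=40.2518 intr=60.8182 cont=59.9012 V=60.8182[EX]; j=1 S=49.2926 intr=51.7774 cont=50.8720 V=51.7774[EX]; j=2 S=60.3640 intr=40.7060 cont=39.8148 V=40.7060[EX]; j=3 S=73.9222 intr=27.1478 cont=26.2741 V=27.1478[EX]; j=4 S=90.5256 intr=10.5444 cont=9.6920 V=10.5444[EX]; j=5 S=110.8582 intr=0.0000 cont=0.4279 V=0.4279[hold]  S*(5)=90.5256
k=4: j=0 S=44.5434 intr=56.5266 cont=55.6151 V=56.5266[EX]; j=1 S=54.5481 intr=46.5219 cont=45.6232 V=46.5219[EX]; j=2 S=66.8000 intr=34.2700 cont=33.3871 V=34.2700[EX]; j=3 S=81.8037 intr=19.2663 cont=18.4026 V=19.2663[EX]; j=4 S=100.1773 intr=0.8927 cont=5.2734 V=5.2734[hold]  S*(4)=81.8037
k=3: j=0 S=49.2926 intr=51.7774 cont=50.8720 V=51.7774[EX]; j=1 S=60.3640 intr=40.7060 cont=39.8148 V=40.7060[EX]; j=2 S=73.9222 intr=27.1478 cont=26.2741 V=27.1478[EX]; j=3 S=90.5256 intr=10.5444 cont=11.9307 V=11.9307[hold]  S*(3)=73.9222
k=2: j=0 S=54.5481 intr=46.5219 cont=45.6232 V=46.5219[EX]; j=1 S=66.8000 intr=34.2700 cont=33.3871 V=34.2700[EX]; j=2 S=81.8037 intr=19.2663 cont=19.1111 V=19.2663[EX]  S*(2)=81.8037
k=1: j=0 S=60.3640 intr=40.7060 cont=39.8148 V=40.7060[EX]; j=1 S=73.9222 intr=27.1478 cont=26.2741 V=27.1478[EX]  S*(1)=73.9222
k=0: j=0 S=66.8000 intr=34.2700 cont=33.3871 V=34.2700[EX]  S*(0)=66.8000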